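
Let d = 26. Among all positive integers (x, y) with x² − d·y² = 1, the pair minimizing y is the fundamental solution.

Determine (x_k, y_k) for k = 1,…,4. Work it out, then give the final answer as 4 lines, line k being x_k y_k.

51 10
5201 1020
530451 104030
54100801 10610040

√26 → a₀=5, period (10); ℓ=1 odd so k=1
a_0=5:  p_0=5·1+0=5,  q_0=5·0+1=1
a_1=10:  p_1=10·5+1=51,  q_1=10·1+0=10
(x₁, y₁) = (51, 10);  51² − 26·10² = 1 ✓
(x_2, y_2) = (51·51 + 26·10·10, 51·10 + 10·51) = (5201, 1020)
(x_3, y_3) = (51·5201 + 26·10·1020, 51·1020 + 10·5201) = (530451, 104030)
(x_4, y_4) = (51·530451 + 26·10·104030, 51·104030 + 10·530451) = (54100801, 10610040)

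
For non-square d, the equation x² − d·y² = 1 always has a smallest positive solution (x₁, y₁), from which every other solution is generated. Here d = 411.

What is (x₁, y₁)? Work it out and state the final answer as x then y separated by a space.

d=411: √d = [20; 3,1,1,1,19,1,1,1,3,40] (ℓ=10, even), read p_9/q_9
i=0: a=20 ⇒ p=20, q=1
…
i=3: a=1 ⇒ p=142, q=7
i=4: a=1 ⇒ p=223, q=11
…
i=8: a=1 ⇒ p=13583, q=670
i=9: a=3 ⇒ p=49730, q=2453
→ (49730, 2453).  Check: 49730²=2473072900, 411·2453²=2473072899, difference 1.

49730 2453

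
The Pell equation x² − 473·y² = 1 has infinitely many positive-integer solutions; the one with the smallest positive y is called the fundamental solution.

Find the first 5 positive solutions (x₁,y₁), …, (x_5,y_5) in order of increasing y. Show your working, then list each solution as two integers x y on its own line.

87 4
15137 696
2633751 121100
458257537 21070704
79734177687 3666181396

√473 → a₀=21, period (1,2,1,42); ℓ=4 even so k=3
a_0=21:  p_0=21·1+0=21,  q_0=21·0+1=1
…
a_2=2:  p_2=2·22+21=65,  q_2=2·1+1=3
a_3=1:  p_3=1·65+22=87,  q_3=1·3+1=4
→ (87, 4).  Check: 87²=7569, 473·4²=7568, difference 1.
k=2:  x_2 = 87·87+473·4·4 = 15137,  y_2 = 87·4+4·87 = 696
k=3:  x_3 = 87·15137+473·4·696 = 2633751,  y_3 = 87·696+4·15137 = 121100
k=4:  x_4 = 87·2633751+473·4·121100 = 458257537,  y_4 = 87·121100+4·2633751 = 21070704
k=5:  x_5 = 87·458257537+473·4·21070704 = 79734177687,  y_5 = 87·21070704+4·458257537 = 3666181396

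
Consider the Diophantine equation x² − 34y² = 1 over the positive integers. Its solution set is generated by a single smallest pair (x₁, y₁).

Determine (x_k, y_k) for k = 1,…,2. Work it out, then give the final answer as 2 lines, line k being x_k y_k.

35 6
2449 420

√34 → a₀=5, period (1,4,1,10); ℓ=4 even so k=3
i=0: a=5 ⇒ p=5, q=1
i=1: a=1 ⇒ p=6, q=1
i=2: a=4 ⇒ p=29, q=5
i=3: a=1 ⇒ p=35, q=6
(x₁, y₁) = (35, 6);  35² − 34·6² = 1 ✓
(x_2, y_2) = (35·35 + 34·6·6, 35·6 + 6·35) = (2449, 420)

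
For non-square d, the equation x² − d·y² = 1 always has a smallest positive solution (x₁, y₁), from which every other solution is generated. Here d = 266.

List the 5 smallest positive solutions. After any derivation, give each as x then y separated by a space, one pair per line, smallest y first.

[16; 3,4,3,32] for √266; ℓ=4 ⇒ convergent index 3
step 0: (16, 1)  from 16·(1,0) + (0,1)
step 1: (49, 3)  from 3·(16,1) + (1,0)
step 2: (212, 13)  from 4·(49,3) + (16,1)
step 3: (685, 42)  from 3·(212,13) + (49,3)
fundamental: x₁=685, y₁=42  (since 469225 − 266·1764 = 1)
(x_2, y_2) = (685·685 + 266·42·42, 685·42 + 42·685) = (938449, 57540)
(x_3, y_3) = (685·938449 + 266·42·57540, 685·57540 + 42·938449) = (1285674445, 78829758)
(x_4, y_4) = (685·1285674445 + 266·42·78829758, 685·78829758 + 42·1285674445) = (1761373051201, 107996710920)
(x_5, y_5) = (685·1761373051201 + 266·42·107996710920, 685·107996710920 + 42·1761373051201) = (2413079794470925, 147955415130642)

685 42
938449 57540
1285674445 78829758
1761373051201 107996710920
2413079794470925 147955415130642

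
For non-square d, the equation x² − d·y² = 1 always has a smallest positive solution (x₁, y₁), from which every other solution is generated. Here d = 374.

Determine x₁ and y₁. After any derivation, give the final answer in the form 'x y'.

3365 174

d=374: √d = [19; 2,1,18,1,2,38] (ℓ=6, even), read p_5/q_5
a_0=19:  p_0=19·1+0=19,  q_0=19·0+1=1
a_1=2:  p_1=2·19+1=39,  q_1=2·1+0=2
…
a_4=1:  p_4=1·1083+58=1141,  q_4=1·56+3=59
a_5=2:  p_5=2·1141+1083=3365,  q_5=2·59+56=174
(x₁, y₁) = (3365, 174);  3365² − 374·174² = 1 ✓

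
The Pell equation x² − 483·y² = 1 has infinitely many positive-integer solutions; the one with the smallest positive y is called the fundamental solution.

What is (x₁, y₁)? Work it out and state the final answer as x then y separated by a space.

22 1

[21; 1,42] for √483; ℓ=2 ⇒ convergent index 1
i=0: a=21 ⇒ p=21, q=1
i=1: a=1 ⇒ p=22, q=1
fundamental: x₁=22, y₁=1  (since 484 − 483·1 = 1)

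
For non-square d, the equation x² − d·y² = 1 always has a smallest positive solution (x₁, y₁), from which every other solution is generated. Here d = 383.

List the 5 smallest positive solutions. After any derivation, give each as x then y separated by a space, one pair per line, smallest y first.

d=383: √d = [19; 1,1,3,19,3,1,1,38] (ℓ=8, even), read p_7/q_7
i=0: a=19 ⇒ p=19, q=1
…
i=4: a=19 ⇒ p=2642, q=135
…
i=6: a=1 ⇒ p=10705, q=547
i=7: a=1 ⇒ p=18768, q=959
(x₁, y₁) = (18768, 959);  18768² − 383·959² = 1 ✓
n=2: (18768,959)∘(18768,959) = (18768·18768+383·959·959, 18768·959+959·18768) = (704475647,35997024)
n=3: (704475647,35997024)∘(18768,959) = (18768·704475647+383·959·35997024, 18768·35997024+959·704475647) = (26443197867024,1351184291905)
n=4: (26443197867024,1351184291905)∘(18768,959) = (18768·26443197867024+383·959·1351184291905, 18768·1351184291905+959·26443197867024) = (992571874432137217,50718053544949056)
n=5: (992571874432137217,50718053544949056)∘(18768,959) = (18768·992571874432137217+383·959·50718053544949056, 18768·50718053544949056+959·992571874432137217) = (37257177852241504710288,1903752856512023474111)

18768 959
704475647 35997024
26443197867024 1351184291905
992571874432137217 50718053544949056
37257177852241504710288 1903752856512023474111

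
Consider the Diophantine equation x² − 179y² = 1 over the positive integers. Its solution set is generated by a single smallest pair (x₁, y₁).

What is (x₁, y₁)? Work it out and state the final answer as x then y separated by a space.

4190210 313191

[13; 2,1,1,1,3,…,1,2,26] for √179; ℓ=14 ⇒ convergent index 13
a_0=13:  p_0=13·1+0=13,  q_0=13·0+1=1
…
a_2=1:  p_2=1·27+13=40,  q_2=1·2+1=3
…
a_4=1:  p_4=1·67+40=107,  q_4=1·5+3=8
a_5=3:  p_5=3·107+67=388,  q_5=3·8+5=29
a_6=5:  p_6=5·388+107=2047,  q_6=5·29+8=153
a_7=13:  p_7=13·2047+388=26999,  q_7=13·153+29=2018
a_8=5:  p_8=5·26999+2047=137042,  q_8=5·2018+153=10243
…
a_11=1:  p_11=1·575167+438125=1013292,  q_11=1·42990+32747=75737
a_12=1:  p_12=1·1013292+575167=1588459,  q_12=1·75737+42990=118727
a_13=2:  p_13=2·1588459+1013292=4190210,  q_13=2·118727+75737=313191
→ (4190210, 313191).  Check: 4190210²=17557859844100, 179·313191²=17557859844099, difference 1.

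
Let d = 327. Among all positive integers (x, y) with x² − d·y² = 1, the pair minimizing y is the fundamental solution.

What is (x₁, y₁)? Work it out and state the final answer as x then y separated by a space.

d=327: √d = [18; 12,36] (ℓ=2, even), read p_1/q_1
k=0  a_k=18  p_k/q_k = 18/1
k=1  a_k=12  p_k/q_k = 217/12
→ (217, 12).  Check: 217²=47089, 327·12²=47088, difference 1.

217 12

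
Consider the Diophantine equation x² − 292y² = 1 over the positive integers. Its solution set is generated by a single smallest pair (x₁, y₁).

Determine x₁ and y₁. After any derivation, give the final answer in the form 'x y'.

2281249 133500

[17; 11,2,1,3,8,3,1,2,11,34] for √292; ℓ=10 ⇒ convergent index 9
step 0: (17, 1)  from 17·(1,0) + (0,1)
step 1: (188, 11)  from 11·(17,1) + (1,0)
step 2: (393, 23)  from 2·(188,11) + (17,1)
step 3: (581, 34)  from 1·(393,23) + (188,11)
step 4: (2136, 125)  from 3·(581,34) + (393,23)
…
step 6: (55143, 3227)  from 3·(17669,1034) + (2136,125)
…
step 8: (200767, 11749)  from 2·(72812,4261) + (55143,3227)
step 9: (2281249, 133500)  from 11·(200767,11749) + (72812,4261)
→ (2281249, 133500).  Check: 2281249²=5204097000001, 292·133500²=5204097000000, difference 1.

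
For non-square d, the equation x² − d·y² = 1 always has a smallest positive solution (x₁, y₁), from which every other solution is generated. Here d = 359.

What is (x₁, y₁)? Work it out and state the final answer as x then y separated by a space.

√359 = [18; 1,17,1,36, …], period ℓ=4 (even) → k=3
i=0: a=18 ⇒ p=18, q=1
…
i=2: a=17 ⇒ p=341, q=18
i=3: a=1 ⇒ p=360, q=19
→ (360, 19).  Check: 360²=129600, 359·19²=129599, difference 1.

360 19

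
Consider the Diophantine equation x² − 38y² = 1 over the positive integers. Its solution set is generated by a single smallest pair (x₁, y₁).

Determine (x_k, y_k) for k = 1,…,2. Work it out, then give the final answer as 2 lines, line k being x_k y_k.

37 6
2737 444

√38 = [6; 6,12, …], period ℓ=2 (even) → k=1
i=0: a=6 ⇒ p=6, q=1
i=1: a=6 ⇒ p=37, q=6
fundamental: x₁=37, y₁=6  (since 1369 − 38·36 = 1)
(37+6√38)^2 = 2737 + 444√38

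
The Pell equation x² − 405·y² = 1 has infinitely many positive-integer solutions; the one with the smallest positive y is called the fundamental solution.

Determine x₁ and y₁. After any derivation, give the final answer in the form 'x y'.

161 8

√405 → a₀=20, period (8,40); ℓ=2 even so k=1
k=0  a_k=20  p_k/q_k = 20/1
k=1  a_k=8  p_k/q_k = 161/8
(x₁, y₁) = (161, 8);  161² − 405·8² = 1 ✓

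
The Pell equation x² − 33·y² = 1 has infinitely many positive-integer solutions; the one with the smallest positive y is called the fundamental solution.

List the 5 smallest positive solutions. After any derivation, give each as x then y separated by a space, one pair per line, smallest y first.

√33 → a₀=5, period (1,2,1,10); ℓ=4 even so k=3
k=0  a_k=5  p_k/q_k = 5/1
k=1  a_k=1  p_k/q_k = 6/1
k=2  a_k=2  p_k/q_k = 17/3
k=3  a_k=1  p_k/q_k = 23/4
(x₁, y₁) = (23, 4);  23² − 33·4² = 1 ✓
n=2: (23,4)∘(23,4) = (23·23+33·4·4, 23·4+4·23) = (1057,184)
n=3: (1057,184)∘(23,4) = (23·1057+33·4·184, 23·184+4·1057) = (48599,8460)
n=4: (48599,8460)∘(23,4) = (23·48599+33·4·8460, 23·8460+4·48599) = (2234497,388976)
n=5: (2234497,388976)∘(23,4) = (23·2234497+33·4·388976, 23·388976+4·2234497) = (102738263,17884436)

23 4
1057 184
48599 8460
2234497 388976
102738263 17884436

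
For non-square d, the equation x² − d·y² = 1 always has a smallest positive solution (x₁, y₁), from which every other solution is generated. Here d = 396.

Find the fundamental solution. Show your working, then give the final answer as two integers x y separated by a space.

√396 = [19; 1,8,1,38, …], period ℓ=4 (even) → k=3
i=0: a=19 ⇒ p=19, q=1
…
i=2: a=8 ⇒ p=179, q=9
i=3: a=1 ⇒ p=199, q=10
(x₁, y₁) = (199, 10);  199² − 396·10² = 1 ✓

199 10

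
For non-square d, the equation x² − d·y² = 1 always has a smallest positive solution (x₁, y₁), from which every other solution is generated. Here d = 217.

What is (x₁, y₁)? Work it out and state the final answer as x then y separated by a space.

d=217: √d = [14; 1,2,1,2,1,…,2,1,28] (ℓ=16, even), read p_15/q_15
a_0=14:  p_0=14·1+0=14,  q_0=14·0+1=1
a_1=1:  p_1=1·14+1=15,  q_1=1·1+0=1
a_2=2:  p_2=2·15+14=44,  q_2=2·1+1=3
…
a_4=2:  p_4=2·59+44=162,  q_4=2·4+3=11
a_5=1:  p_5=1·162+59=221,  q_5=1·11+4=15
…
a_7=9:  p_7=9·383+221=3668,  q_7=9·26+15=249
a_8=4:  p_8=4·3668+383=15055,  q_8=4·249+26=1022
a_9=9:  p_9=9·15055+3668=139163,  q_9=9·1022+249=9447
a_10=1:  p_10=1·139163+15055=154218,  q_10=1·9447+1022=10469
a_11=1:  p_11=1·154218+139163=293381,  q_11=1·10469+9447=19916
…
a_14=2:  p_14=2·1034361+740980=2809702,  q_14=2·70217+50301=190735
a_15=1:  p_15=1·2809702+1034361=3844063,  q_15=1·190735+70217=260952
fundamental: x₁=3844063, y₁=260952  (since 14776820347969 − 217·68095946304 = 1)

3844063 260952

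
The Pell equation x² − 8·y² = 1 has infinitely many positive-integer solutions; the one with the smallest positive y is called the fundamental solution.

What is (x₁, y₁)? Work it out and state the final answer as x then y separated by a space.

√8 = [2; 1,4, …], period ℓ=2 (even) → k=1
a_0=2:  p_0=2·1+0=2,  q_0=2·0+1=1
a_1=1:  p_1=1·2+1=3,  q_1=1·1+0=1
→ (3, 1).  Check: 3²=9, 8·1²=8, difference 1.

3 1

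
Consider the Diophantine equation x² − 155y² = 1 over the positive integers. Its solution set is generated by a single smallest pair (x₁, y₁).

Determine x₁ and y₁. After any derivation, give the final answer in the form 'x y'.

d=155: √d = [12; 2,4,2,24] (ℓ=4, even), read p_3/q_3
a_0=12:  p_0=12·1+0=12,  q_0=12·0+1=1
…
a_2=4:  p_2=4·25+12=112,  q_2=4·2+1=9
a_3=2:  p_3=2·112+25=249,  q_3=2·9+2=20
(x₁, y₁) = (249, 20);  249² − 155·20² = 1 ✓

249 20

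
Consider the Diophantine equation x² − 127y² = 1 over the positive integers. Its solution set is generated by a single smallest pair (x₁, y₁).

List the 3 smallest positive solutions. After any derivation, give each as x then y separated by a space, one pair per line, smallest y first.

4730624 419775
44757606858751 3971595379200
423462818377139450624 37576248838264821825

[11; 3,1,2,2,7,11,7,2,2,1,3,22] for √127; ℓ=12 ⇒ convergent index 11
a_0=11:  p_0=11·1+0=11,  q_0=11·0+1=1
…
a_4=2:  p_4=2·124+45=293,  q_4=2·11+4=26
a_5=7:  p_5=7·293+124=2175,  q_5=7·26+11=193
…
a_7=7:  p_7=7·24218+2175=171701,  q_7=7·2149+193=15236
…
a_9=2:  p_9=2·367620+171701=906941,  q_9=2·32621+15236=80478
a_10=1:  p_10=1·906941+367620=1274561,  q_10=1·80478+32621=113099
a_11=3:  p_11=3·1274561+906941=4730624,  q_11=3·113099+80478=419775
(x₁, y₁) = (4730624, 419775);  4730624² − 127·419775² = 1 ✓
n=2: (4730624,419775)∘(4730624,419775) = (4730624·4730624+127·419775·419775, 4730624·419775+419775·4730624) = (44757606858751,3971595379200)
n=3: (44757606858751,3971595379200)∘(4730624,419775) = (4730624·44757606858751+127·419775·3971595379200, 4730624·3971595379200+419775·44757606858751) = (423462818377139450624,37576248838264821825)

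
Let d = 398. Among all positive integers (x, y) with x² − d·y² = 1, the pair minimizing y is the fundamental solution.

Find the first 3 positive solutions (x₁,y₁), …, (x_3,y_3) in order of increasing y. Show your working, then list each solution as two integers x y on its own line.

√398 → a₀=19, period (1,18,1,38); ℓ=4 even so k=3
step 0: (19, 1)  from 19·(1,0) + (0,1)
…
step 2: (379, 19)  from 18·(20,1) + (19,1)
step 3: (399, 20)  from 1·(379,19) + (20,1)
fundamental: x₁=399, y₁=20  (since 159201 − 398·400 = 1)
(x_2, y_2) = (399·399 + 398·20·20, 399·20 + 20·399) = (318401, 15960)
(x_3, y_3) = (399·318401 + 398·20·15960, 399·15960 + 20·318401) = (254083599, 12736060)

399 20
318401 15960
254083599 12736060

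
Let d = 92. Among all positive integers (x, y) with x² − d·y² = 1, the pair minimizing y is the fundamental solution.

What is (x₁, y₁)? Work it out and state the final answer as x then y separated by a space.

√92 = [9; 1,1,2,4,2,1,1,18, …], period ℓ=8 (even) → k=7
i=0: a=9 ⇒ p=9, q=1
i=1: a=1 ⇒ p=10, q=1
…
i=4: a=4 ⇒ p=211, q=22
…
i=6: a=1 ⇒ p=681, q=71
i=7: a=1 ⇒ p=1151, q=120
(x₁, y₁) = (1151, 120);  1151² − 92·120² = 1 ✓

1151 120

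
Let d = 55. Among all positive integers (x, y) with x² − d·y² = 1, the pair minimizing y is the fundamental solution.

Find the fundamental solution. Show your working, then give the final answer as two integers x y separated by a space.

89 12

[7; 2,2,2,14] for √55; ℓ=4 ⇒ convergent index 3
step 0: (7, 1)  from 7·(1,0) + (0,1)
step 1: (15, 2)  from 2·(7,1) + (1,0)
step 2: (37, 5)  from 2·(15,2) + (7,1)
step 3: (89, 12)  from 2·(37,5) + (15,2)
(x₁, y₁) = (89, 12);  89² − 55·12² = 1 ✓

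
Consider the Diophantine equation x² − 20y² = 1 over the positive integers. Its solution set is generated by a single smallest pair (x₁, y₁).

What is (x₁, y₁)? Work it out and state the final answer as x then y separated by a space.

[4; 2,8] for √20; ℓ=2 ⇒ convergent index 1
i=0: a=4 ⇒ p=4, q=1
i=1: a=2 ⇒ p=9, q=2
(x₁, y₁) = (9, 2);  9² − 20·2² = 1 ✓

9 2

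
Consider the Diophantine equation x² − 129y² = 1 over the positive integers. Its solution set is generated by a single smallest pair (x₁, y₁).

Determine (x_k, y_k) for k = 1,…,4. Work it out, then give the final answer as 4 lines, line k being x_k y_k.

16855 1484
568182049 50025640
19153416854935 1686364322916
645661681611676801 56847341275472720

√129 = [11; 2,1,3,1,6,1,3,1,2,22, …], period ℓ=10 (even) → k=9
k=0  a_k=11  p_k/q_k = 11/1
k=1  a_k=2  p_k/q_k = 23/2
…
k=4  a_k=1  p_k/q_k = 159/14
…
k=6  a_k=1  p_k/q_k = 1238/109
k=7  a_k=3  p_k/q_k = 4793/422
k=8  a_k=1  p_k/q_k = 6031/531
k=9  a_k=2  p_k/q_k = 16855/1484
fundamental: x₁=16855, y₁=1484  (since 284091025 − 129·2202256 = 1)
k=2:  x_2 = 16855·16855+129·1484·1484 = 568182049,  y_2 = 16855·1484+1484·16855 = 50025640
k=3:  x_3 = 16855·568182049+129·1484·50025640 = 19153416854935,  y_3 = 16855·50025640+1484·568182049 = 1686364322916
k=4:  x_4 = 16855·19153416854935+129·1484·1686364322916 = 645661681611676801,  y_4 = 16855·1686364322916+1484·19153416854935 = 56847341275472720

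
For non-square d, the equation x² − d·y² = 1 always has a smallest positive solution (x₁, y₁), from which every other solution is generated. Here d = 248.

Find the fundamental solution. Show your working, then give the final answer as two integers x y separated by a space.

[15; 1,2,1,30] for √248; ℓ=4 ⇒ convergent index 3
step 0: (15, 1)  from 15·(1,0) + (0,1)
…
step 2: (47, 3)  from 2·(16,1) + (15,1)
step 3: (63, 4)  from 1·(47,3) + (16,1)
(x₁, y₁) = (63, 4);  63² − 248·4² = 1 ✓

63 4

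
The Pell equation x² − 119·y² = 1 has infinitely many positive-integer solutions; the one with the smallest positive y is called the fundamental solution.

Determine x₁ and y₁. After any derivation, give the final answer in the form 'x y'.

120 11

√119 → a₀=10, period (1,9,1,20); ℓ=4 even so k=3
i=0: a=10 ⇒ p=10, q=1
…
i=2: a=9 ⇒ p=109, q=10
i=3: a=1 ⇒ p=120, q=11
fundamental: x₁=120, y₁=11  (since 14400 − 119·121 = 1)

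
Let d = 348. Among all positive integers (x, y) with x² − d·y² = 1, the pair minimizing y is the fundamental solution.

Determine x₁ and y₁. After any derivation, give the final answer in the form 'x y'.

1567 84

√348 = [18; 1,1,1,8,1,1,1,36, …], period ℓ=8 (even) → k=7
i=0: a=18 ⇒ p=18, q=1
…
i=2: a=1 ⇒ p=37, q=2
i=3: a=1 ⇒ p=56, q=3
…
i=5: a=1 ⇒ p=541, q=29
i=6: a=1 ⇒ p=1026, q=55
i=7: a=1 ⇒ p=1567, q=84
(x₁, y₁) = (1567, 84);  1567² − 348·84² = 1 ✓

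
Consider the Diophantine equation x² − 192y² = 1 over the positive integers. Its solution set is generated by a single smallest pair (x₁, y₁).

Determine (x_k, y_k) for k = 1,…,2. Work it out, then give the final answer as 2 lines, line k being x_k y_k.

97 7
18817 1358

√192 = [13; 1,5,1,26, …], period ℓ=4 (even) → k=3
step 0: (13, 1)  from 13·(1,0) + (0,1)
…
step 2: (83, 6)  from 5·(14,1) + (13,1)
step 3: (97, 7)  from 1·(83,6) + (14,1)
fundamental: x₁=97, y₁=7  (since 9409 − 192·49 = 1)
k=2:  x_2 = 97·97+192·7·7 = 18817,  y_2 = 97·7+7·97 = 1358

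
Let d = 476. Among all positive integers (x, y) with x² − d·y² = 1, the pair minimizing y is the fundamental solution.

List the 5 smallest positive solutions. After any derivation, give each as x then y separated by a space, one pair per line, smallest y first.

[21; 1,4,2,10,2,4,1,42] for √476; ℓ=8 ⇒ convergent index 7
k=0  a_k=21  p_k/q_k = 21/1
…
k=3  a_k=2  p_k/q_k = 240/11
k=4  a_k=10  p_k/q_k = 2509/115
…
k=6  a_k=4  p_k/q_k = 23541/1079
k=7  a_k=1  p_k/q_k = 28799/1320
(x₁, y₁) = (28799, 1320);  28799² − 476·1320² = 1 ✓
(x_2, y_2) = (28799·28799 + 476·1320·1320, 28799·1320 + 1320·28799) = (1658764801, 76029360)
(x_3, y_3) = (28799·1658764801 + 476·1320·76029360, 28799·76029360 + 1320·1658764801) = (95541534979199, 4379139075960)
(x_4, y_4) = (28799·95541534979199 + 476·1320·4379139075960, 28799·4379139075960 + 1320·95541534979199) = (5503001330073139201, 252229652421114720)
(x_5, y_5) = (28799·5503001330073139201 + 476·1320·252229652421114720, 28799·252229652421114720 + 1320·5503001330073139201) = (316961870514011136719999, 14527923515772226566600)

28799 1320
1658764801 76029360
95541534979199 4379139075960
5503001330073139201 252229652421114720
316961870514011136719999 14527923515772226566600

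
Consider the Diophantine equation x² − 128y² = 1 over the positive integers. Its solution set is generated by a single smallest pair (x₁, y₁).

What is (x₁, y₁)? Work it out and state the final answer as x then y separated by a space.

577 51

[11; 3,5,3,22] for √128; ℓ=4 ⇒ convergent index 3
k=0  a_k=11  p_k/q_k = 11/1
…
k=2  a_k=5  p_k/q_k = 181/16
k=3  a_k=3  p_k/q_k = 577/51
→ (577, 51).  Check: 577²=332929, 128·51²=332928, difference 1.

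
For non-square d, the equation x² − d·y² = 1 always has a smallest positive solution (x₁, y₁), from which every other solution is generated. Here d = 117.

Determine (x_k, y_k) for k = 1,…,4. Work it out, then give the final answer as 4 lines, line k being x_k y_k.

649 60
842401 77880
1093435849 101088180
1419278889601 131212379760

[10; 1,4,2,4,1,20] for √117; ℓ=6 ⇒ convergent index 5
k=0  a_k=10  p_k/q_k = 10/1
k=1  a_k=1  p_k/q_k = 11/1
…
k=3  a_k=2  p_k/q_k = 119/11
k=4  a_k=4  p_k/q_k = 530/49
k=5  a_k=1  p_k/q_k = 649/60
fundamental: x₁=649, y₁=60  (since 421201 − 117·3600 = 1)
k=2:  x_2 = 649·649+117·60·60 = 842401,  y_2 = 649·60+60·649 = 77880
k=3:  x_3 = 649·842401+117·60·77880 = 1093435849,  y_3 = 649·77880+60·842401 = 101088180
k=4:  x_4 = 649·1093435849+117·60·101088180 = 1419278889601,  y_4 = 649·101088180+60·1093435849 = 131212379760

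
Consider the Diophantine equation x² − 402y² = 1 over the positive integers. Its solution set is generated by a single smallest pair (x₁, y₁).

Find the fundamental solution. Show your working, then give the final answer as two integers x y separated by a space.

401 20

√402 → a₀=20, period (20,40); ℓ=2 even so k=1
k=0  a_k=20  p_k/q_k = 20/1
k=1  a_k=20  p_k/q_k = 401/20
(x₁, y₁) = (401, 20);  401² − 402·20² = 1 ✓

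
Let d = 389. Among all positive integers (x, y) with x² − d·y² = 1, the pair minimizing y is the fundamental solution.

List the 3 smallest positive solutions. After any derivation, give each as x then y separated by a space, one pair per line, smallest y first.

3287049 166660
21609382256801 1095639172680
142062196675667653449 7202839293837075980

[19; 1,2,1,1,1,1,2,1,38] for √389; ℓ=9 ⇒ convergent index 17
step 0: (19, 1)  from 19·(1,0) + (0,1)
…
step 5: (217, 11)  from 1·(138,7) + (79,4)
step 6: (355, 18)  from 1·(217,11) + (138,7)
…
step 10: (50925, 2582)  from 1·(49643,2517) + (1282,65)
…
step 16: (2376809, 120509)  from 2·(910240,46151) + (556329,28207)
step 17: (3287049, 166660)  from 1·(2376809,120509) + (910240,46151)
→ (3287049, 166660).  Check: 3287049²=10804691128401, 389·166660²=10804691128400, difference 1.
k=2:  x_2 = 3287049·3287049+389·166660·166660 = 21609382256801,  y_2 = 3287049·166660+166660·3287049 = 1095639172680
k=3:  x_3 = 3287049·21609382256801+389·166660·1095639172680 = 142062196675667653449,  y_3 = 3287049·1095639172680+166660·21609382256801 = 7202839293837075980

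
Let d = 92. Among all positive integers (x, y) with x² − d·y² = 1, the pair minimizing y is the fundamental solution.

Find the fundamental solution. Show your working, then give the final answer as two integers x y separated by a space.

d=92: √d = [9; 1,1,2,4,2,1,1,18] (ℓ=8, even), read p_7/q_7
step 0: (9, 1)  from 9·(1,0) + (0,1)
…
step 3: (48, 5)  from 2·(19,2) + (10,1)
…
step 6: (681, 71)  from 1·(470,49) + (211,22)
step 7: (1151, 120)  from 1·(681,71) + (470,49)
fundamental: x₁=1151, y₁=120  (since 1324801 − 92·14400 = 1)

1151 120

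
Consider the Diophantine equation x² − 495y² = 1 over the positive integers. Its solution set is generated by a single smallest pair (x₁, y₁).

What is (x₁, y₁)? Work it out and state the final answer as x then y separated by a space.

89 4

[22; 4,44] for √495; ℓ=2 ⇒ convergent index 1
a_0=22:  p_0=22·1+0=22,  q_0=22·0+1=1
a_1=4:  p_1=4·22+1=89,  q_1=4·1+0=4
→ (89, 4).  Check: 89²=7921, 495·4²=7920, difference 1.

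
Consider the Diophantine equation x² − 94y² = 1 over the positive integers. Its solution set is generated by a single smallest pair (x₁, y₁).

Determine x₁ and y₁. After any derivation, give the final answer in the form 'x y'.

2143295 221064

[9; 1,2,3,1,1,…,2,1,18] for √94; ℓ=16 ⇒ convergent index 15
step 0: (9, 1)  from 9·(1,0) + (0,1)
step 1: (10, 1)  from 1·(9,1) + (1,0)
…
step 5: (223, 23)  from 1·(126,13) + (97,10)
step 6: (1241, 128)  from 5·(223,23) + (126,13)
…
step 11: (99455, 10258)  from 1·(85038,8771) + (14417,1487)
step 12: (184493, 19029)  from 1·(99455,10258) + (85038,8771)
…
step 14: (1490361, 153719)  from 2·(652934,67345) + (184493,19029)
step 15: (2143295, 221064)  from 1·(1490361,153719) + (652934,67345)
fundamental: x₁=2143295, y₁=221064  (since 4593713457025 − 94·48869292096 = 1)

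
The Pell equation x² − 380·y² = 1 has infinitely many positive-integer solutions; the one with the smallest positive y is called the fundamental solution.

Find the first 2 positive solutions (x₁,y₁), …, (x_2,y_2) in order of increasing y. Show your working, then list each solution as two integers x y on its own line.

d=380: √d = [19; 2,38] (ℓ=2, even), read p_1/q_1
k=0  a_k=19  p_k/q_k = 19/1
k=1  a_k=2  p_k/q_k = 39/2
(x₁, y₁) = (39, 2);  39² − 380·2² = 1 ✓
(39+2√380)^2 = 3041 + 156√380

39 2
3041 156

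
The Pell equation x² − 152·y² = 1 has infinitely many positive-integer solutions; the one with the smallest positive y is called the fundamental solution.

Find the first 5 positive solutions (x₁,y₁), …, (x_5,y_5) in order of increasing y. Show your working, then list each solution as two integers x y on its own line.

[12; 3,24] for √152; ℓ=2 ⇒ convergent index 1
i=0: a=12 ⇒ p=12, q=1
i=1: a=3 ⇒ p=37, q=3
(x₁, y₁) = (37, 3);  37² − 152·3² = 1 ✓
(37+3√152)^2 = 2737 + 222√152
(37+3√152)^3 = 202501 + 16425√152
(37+3√152)^4 = 14982337 + 1215228√152
(37+3√152)^5 = 1108490437 + 89910447√152

37 3
2737 222
202501 16425
14982337 1215228
1108490437 89910447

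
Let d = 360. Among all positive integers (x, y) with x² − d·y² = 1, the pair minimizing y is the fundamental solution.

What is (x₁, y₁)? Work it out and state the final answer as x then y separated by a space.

[18; 1,36] for √360; ℓ=2 ⇒ convergent index 1
step 0: (18, 1)  from 18·(1,0) + (0,1)
step 1: (19, 1)  from 1·(18,1) + (1,0)
fundamental: x₁=19, y₁=1  (since 361 − 360·1 = 1)

19 1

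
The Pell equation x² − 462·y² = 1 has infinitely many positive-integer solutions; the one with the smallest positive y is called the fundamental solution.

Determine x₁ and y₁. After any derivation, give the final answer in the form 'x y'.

√462 → a₀=21, period (2,42); ℓ=2 even so k=1
step 0: (21, 1)  from 21·(1,0) + (0,1)
step 1: (43, 2)  from 2·(21,1) + (1,0)
→ (43, 2).  Check: 43²=1849, 462·2²=1848, difference 1.

43 2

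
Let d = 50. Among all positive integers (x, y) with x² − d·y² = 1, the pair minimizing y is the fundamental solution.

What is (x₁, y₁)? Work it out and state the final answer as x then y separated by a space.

99 14

d=50: √d = [7; 14] (ℓ=1, odd), read p_1/q_1
i=0: a=7 ⇒ p=7, q=1
i=1: a=14 ⇒ p=99, q=14
fundamental: x₁=99, y₁=14  (since 9801 − 50·196 = 1)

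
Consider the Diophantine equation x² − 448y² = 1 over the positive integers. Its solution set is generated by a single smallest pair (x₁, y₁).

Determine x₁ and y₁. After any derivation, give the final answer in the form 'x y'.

[21; 6,42] for √448; ℓ=2 ⇒ convergent index 1
a_0=21:  p_0=21·1+0=21,  q_0=21·0+1=1
a_1=6:  p_1=6·21+1=127,  q_1=6·1+0=6
(x₁, y₁) = (127, 6);  127² − 448·6² = 1 ✓

127 6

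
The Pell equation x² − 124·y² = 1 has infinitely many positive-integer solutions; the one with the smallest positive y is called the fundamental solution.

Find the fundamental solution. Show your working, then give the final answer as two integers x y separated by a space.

√124 = [11; 7,2,1,1,1,…,2,7,22, …], period ℓ=16 (even) → k=15
step 0: (11, 1)  from 11·(1,0) + (0,1)
…
step 2: (167, 15)  from 2·(78,7) + (11,1)
step 3: (245, 22)  from 1·(167,15) + (78,7)
step 4: (412, 37)  from 1·(245,22) + (167,15)
step 5: (657, 59)  from 1·(412,37) + (245,22)
…
step 9: (17583, 1579)  from 1·(14543,1306) + (3040,273)
step 10: (67292, 6043)  from 3·(17583,1579) + (14543,1306)
step 11: (84875, 7622)  from 1·(67292,6043) + (17583,1579)
step 12: (152167, 13665)  from 1·(84875,7622) + (67292,6043)
step 13: (237042, 21287)  from 1·(152167,13665) + (84875,7622)
step 14: (626251, 56239)  from 2·(237042,21287) + (152167,13665)
step 15: (4620799, 414960)  from 7·(626251,56239) + (237042,21287)
→ (4620799, 414960).  Check: 4620799²=21351783398401, 124·414960²=21351783398400, difference 1.

4620799 414960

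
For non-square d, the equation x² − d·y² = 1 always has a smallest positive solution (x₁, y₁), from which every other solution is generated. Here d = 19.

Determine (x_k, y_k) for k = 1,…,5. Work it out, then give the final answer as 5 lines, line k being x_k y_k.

170 39
57799 13260
19651490 4508361
6681448801 1532829480
2271672940850 521157514839

d=19: √d = [4; 2,1,3,1,2,8] (ℓ=6, even), read p_5/q_5
k=0  a_k=4  p_k/q_k = 4/1
k=1  a_k=2  p_k/q_k = 9/2
k=2  a_k=1  p_k/q_k = 13/3
…
k=4  a_k=1  p_k/q_k = 61/14
k=5  a_k=2  p_k/q_k = 170/39
→ (170, 39).  Check: 170²=28900, 19·39²=28899, difference 1.
k=2:  x_2 = 170·170+19·39·39 = 57799,  y_2 = 170·39+39·170 = 13260
k=3:  x_3 = 170·57799+19·39·13260 = 19651490,  y_3 = 170·13260+39·57799 = 4508361
k=4:  x_4 = 170·19651490+19·39·4508361 = 6681448801,  y_4 = 170·4508361+39·19651490 = 1532829480
k=5:  x_5 = 170·6681448801+19·39·1532829480 = 2271672940850,  y_5 = 170·1532829480+39·6681448801 = 521157514839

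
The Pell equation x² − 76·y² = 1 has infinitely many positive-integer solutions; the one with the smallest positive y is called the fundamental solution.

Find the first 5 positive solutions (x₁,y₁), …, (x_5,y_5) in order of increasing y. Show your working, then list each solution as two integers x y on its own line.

57799 6630
6681448801 766414740
772362118440199 88596011107890
89283516160768675201 10241521691283453480
10320995900380175197444999 1183899424380388644273150

[8; 1,2,1,1,5,4,5,1,1,2,1,16] for √76; ℓ=12 ⇒ convergent index 11
i=0: a=8 ⇒ p=8, q=1
i=1: a=1 ⇒ p=9, q=1
i=2: a=2 ⇒ p=26, q=3
…
i=5: a=5 ⇒ p=340, q=39
…
i=7: a=5 ⇒ p=7445, q=854
…
i=9: a=1 ⇒ p=16311, q=1871
i=10: a=2 ⇒ p=41488, q=4759
i=11: a=1 ⇒ p=57799, q=6630
fundamental: x₁=57799, y₁=6630  (since 3340724401 − 76·43956900 = 1)
(x_2, y_2) = (57799·57799 + 76·6630·6630, 57799·6630 + 6630·57799) = (6681448801, 766414740)
(x_3, y_3) = (57799·6681448801 + 76·6630·766414740, 57799·766414740 + 6630·6681448801) = (772362118440199, 88596011107890)
(x_4, y_4) = (57799·772362118440199 + 76·6630·88596011107890, 57799·88596011107890 + 6630·772362118440199) = (89283516160768675201, 10241521691283453480)
(x_5, y_5) = (57799·89283516160768675201 + 76·6630·10241521691283453480, 57799·10241521691283453480 + 6630·89283516160768675201) = (10320995900380175197444999, 1183899424380388644273150)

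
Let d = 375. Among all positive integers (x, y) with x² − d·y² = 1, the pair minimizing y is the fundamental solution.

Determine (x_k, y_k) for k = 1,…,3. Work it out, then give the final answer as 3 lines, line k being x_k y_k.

[19; 2,1,2,1,5,1,2,1,2,38] for √375; ℓ=10 ⇒ convergent index 9
k=0  a_k=19  p_k/q_k = 19/1
…
k=4  a_k=1  p_k/q_k = 213/11
k=5  a_k=5  p_k/q_k = 1220/63
k=6  a_k=1  p_k/q_k = 1433/74
…
k=8  a_k=1  p_k/q_k = 5519/285
k=9  a_k=2  p_k/q_k = 15124/781
→ (15124, 781).  Check: 15124²=228735376, 375·781²=228735375, difference 1.
n=2: (15124,781)∘(15124,781) = (15124·15124+375·781·781, 15124·781+781·15124) = (457470751,23623688)
n=3: (457470751,23623688)∘(15124,781) = (15124·457470751+375·781·23623688, 15124·23623688+781·457470751) = (13837575261124,714569313843)

15124 781
457470751 23623688
13837575261124 714569313843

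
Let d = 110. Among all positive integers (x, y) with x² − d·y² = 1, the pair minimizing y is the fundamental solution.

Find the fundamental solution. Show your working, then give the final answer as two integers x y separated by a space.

√110 = [10; 2,20, …], period ℓ=2 (even) → k=1
step 0: (10, 1)  from 10·(1,0) + (0,1)
step 1: (21, 2)  from 2·(10,1) + (1,0)
(x₁, y₁) = (21, 2);  21² − 110·2² = 1 ✓

21 2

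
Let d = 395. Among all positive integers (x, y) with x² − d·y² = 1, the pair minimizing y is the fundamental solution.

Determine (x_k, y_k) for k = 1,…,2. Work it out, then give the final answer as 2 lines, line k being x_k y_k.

[19; 1,6,1,38] for √395; ℓ=4 ⇒ convergent index 3
a_0=19:  p_0=19·1+0=19,  q_0=19·0+1=1
…
a_2=6:  p_2=6·20+19=139,  q_2=6·1+1=7
a_3=1:  p_3=1·139+20=159,  q_3=1·7+1=8
→ (159, 8).  Check: 159²=25281, 395·8²=25280, difference 1.
n=2: (159,8)∘(159,8) = (159·159+395·8·8, 159·8+8·159) = (50561,2544)

159 8
50561 2544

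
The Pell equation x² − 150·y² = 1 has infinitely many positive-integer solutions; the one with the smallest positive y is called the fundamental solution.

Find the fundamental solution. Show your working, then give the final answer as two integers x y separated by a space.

[12; 4,24] for √150; ℓ=2 ⇒ convergent index 1
a_0=12:  p_0=12·1+0=12,  q_0=12·0+1=1
a_1=4:  p_1=4·12+1=49,  q_1=4·1+0=4
→ (49, 4).  Check: 49²=2401, 150·4²=2400, difference 1.

49 4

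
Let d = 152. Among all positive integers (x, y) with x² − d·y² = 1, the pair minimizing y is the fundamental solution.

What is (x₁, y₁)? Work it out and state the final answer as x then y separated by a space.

√152 → a₀=12, period (3,24); ℓ=2 even so k=1
step 0: (12, 1)  from 12·(1,0) + (0,1)
step 1: (37, 3)  from 3·(12,1) + (1,0)
(x₁, y₁) = (37, 3);  37² − 152·3² = 1 ✓

37 3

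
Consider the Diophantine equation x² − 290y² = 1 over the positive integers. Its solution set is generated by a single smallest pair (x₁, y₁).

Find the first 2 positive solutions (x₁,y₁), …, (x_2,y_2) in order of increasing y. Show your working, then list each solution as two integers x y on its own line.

579 34
670481 39372

√290 = [17; 34, …], period ℓ=1 (odd) → k=1
a_0=17:  p_0=17·1+0=17,  q_0=17·0+1=1
a_1=34:  p_1=34·17+1=579,  q_1=34·1+0=34
(x₁, y₁) = (579, 34);  579² − 290·34² = 1 ✓
n=2: (579,34)∘(579,34) = (579·579+290·34·34, 579·34+34·579) = (670481,39372)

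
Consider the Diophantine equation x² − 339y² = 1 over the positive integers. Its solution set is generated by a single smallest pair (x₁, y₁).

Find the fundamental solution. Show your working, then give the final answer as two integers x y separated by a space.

√339 = [18; 2,2,2,1,17,1,2,2,2,36, …], period ℓ=10 (even) → k=9
a_0=18:  p_0=18·1+0=18,  q_0=18·0+1=1
…
a_6=1:  p_6=1·5542+313=5855,  q_6=1·301+17=318
…
a_8=2:  p_8=2·17252+5855=40359,  q_8=2·937+318=2192
a_9=2:  p_9=2·40359+17252=97970,  q_9=2·2192+937=5321
fundamental: x₁=97970, y₁=5321  (since 9598120900 − 339·28313041 = 1)

97970 5321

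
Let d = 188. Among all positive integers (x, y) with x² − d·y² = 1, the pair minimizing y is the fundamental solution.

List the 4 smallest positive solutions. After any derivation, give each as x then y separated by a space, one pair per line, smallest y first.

√188 = [13; 1,2,2,6,2,2,1,26, …], period ℓ=8 (even) → k=7
a_0=13:  p_0=13·1+0=13,  q_0=13·0+1=1
a_1=1:  p_1=1·13+1=14,  q_1=1·1+0=1
a_2=2:  p_2=2·14+13=41,  q_2=2·1+1=3
a_3=2:  p_3=2·41+14=96,  q_3=2·3+1=7
a_4=6:  p_4=6·96+41=617,  q_4=6·7+3=45
a_5=2:  p_5=2·617+96=1330,  q_5=2·45+7=97
a_6=2:  p_6=2·1330+617=3277,  q_6=2·97+45=239
a_7=1:  p_7=1·3277+1330=4607,  q_7=1·239+97=336
fundamental: x₁=4607, y₁=336  (since 21224449 − 188·112896 = 1)
k=2:  x_2 = 4607·4607+188·336·336 = 42448897,  y_2 = 4607·336+336·4607 = 3095904
k=3:  x_3 = 4607·42448897+188·336·3095904 = 391124132351,  y_3 = 4607·3095904+336·42448897 = 28525659120
k=4:  x_4 = 4607·391124132351+188·336·28525659120 = 3603817713033217,  y_4 = 4607·28525659120+336·391124132351 = 262835420035776

4607 336
42448897 3095904
391124132351 28525659120
3603817713033217 262835420035776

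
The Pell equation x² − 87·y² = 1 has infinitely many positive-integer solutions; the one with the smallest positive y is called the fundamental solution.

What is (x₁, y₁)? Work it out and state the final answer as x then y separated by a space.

[9; 3,18] for √87; ℓ=2 ⇒ convergent index 1
i=0: a=9 ⇒ p=9, q=1
i=1: a=3 ⇒ p=28, q=3
→ (28, 3).  Check: 28²=784, 87·3²=783, difference 1.

28 3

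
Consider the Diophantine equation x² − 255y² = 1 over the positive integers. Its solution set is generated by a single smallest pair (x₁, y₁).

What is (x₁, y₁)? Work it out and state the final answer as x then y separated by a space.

16 1

√255 = [15; 1,30, …], period ℓ=2 (even) → k=1
k=0  a_k=15  p_k/q_k = 15/1
k=1  a_k=1  p_k/q_k = 16/1
fundamental: x₁=16, y₁=1  (since 256 − 255·1 = 1)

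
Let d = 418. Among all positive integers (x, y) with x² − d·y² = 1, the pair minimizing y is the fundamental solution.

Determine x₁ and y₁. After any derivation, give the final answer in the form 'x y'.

33857 1656

d=418: √d = [20; 2,4,20,4,2,40] (ℓ=6, even), read p_5/q_5
a_0=20:  p_0=20·1+0=20,  q_0=20·0+1=1
a_1=2:  p_1=2·20+1=41,  q_1=2·1+0=2
a_2=4:  p_2=4·41+20=184,  q_2=4·2+1=9
a_3=20:  p_3=20·184+41=3721,  q_3=20·9+2=182
a_4=4:  p_4=4·3721+184=15068,  q_4=4·182+9=737
a_5=2:  p_5=2·15068+3721=33857,  q_5=2·737+182=1656
fundamental: x₁=33857, y₁=1656  (since 1146296449 − 418·2742336 = 1)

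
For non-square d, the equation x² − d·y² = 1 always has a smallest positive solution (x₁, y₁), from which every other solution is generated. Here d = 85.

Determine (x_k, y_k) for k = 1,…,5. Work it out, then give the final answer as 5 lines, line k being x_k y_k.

√85 → a₀=9, period (4,1,1,4,18); ℓ=5 odd so k=9
a_0=9:  p_0=9·1+0=9,  q_0=9·0+1=1
a_1=4:  p_1=4·9+1=37,  q_1=4·1+0=4
…
a_3=1:  p_3=1·46+37=83,  q_3=1·5+4=9
a_4=4:  p_4=4·83+46=378,  q_4=4·9+5=41
a_5=18:  p_5=18·378+83=6887,  q_5=18·41+9=747
…
a_7=1:  p_7=1·27926+6887=34813,  q_7=1·3029+747=3776
a_8=1:  p_8=1·34813+27926=62739,  q_8=1·3776+3029=6805
a_9=4:  p_9=4·62739+34813=285769,  q_9=4·6805+3776=30996
(x₁, y₁) = (285769, 30996);  285769² − 85·30996² = 1 ✓
(285769+30996√85)^2 = 163327842721 + 17715391848√85
(285769+30996√85)^3 = 93348068572789129 + 10125019625991228√85
(285769+30996√85)^4 = 53351968415791425367681 + 5786833466982059076816√85
(285769+30996√85)^5 = 30492677324331251603220874249 + 3307395226041867061019271780√85

285769 30996
163327842721 17715391848
93348068572789129 10125019625991228
53351968415791425367681 5786833466982059076816
30492677324331251603220874249 3307395226041867061019271780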